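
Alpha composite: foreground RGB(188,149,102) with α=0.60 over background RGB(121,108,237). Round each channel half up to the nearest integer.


C = α×F + (1-α)×B, with 1-α = 0.40
R: 0.60×188 + 0.40×121 = 112.80 + 48.40 = 161.20 → 161
G: 0.60×149 + 0.40×108 = 89.40 + 43.20 = 132.60 → 133
B: 0.60×102 + 0.40×237 = 61.20 + 94.80 = 156.00 → 156
= RGB(161, 133, 156)


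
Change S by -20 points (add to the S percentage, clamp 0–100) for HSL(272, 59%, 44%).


Original S = 59%
Adjustment = -20 percentage points
New S = 59 + (-20) = 39
Clamp to [0, 100] → 39
= HSL(272°, 39%, 44%)


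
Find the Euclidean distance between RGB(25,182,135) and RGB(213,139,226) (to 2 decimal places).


d = √[(R₁-R₂)² + (G₁-G₂)² + (B₁-B₂)²]
d = √[(25-213)² + (182-139)² + (135-226)²]
d = √[35344 + 1849 + 8281]
d = √45474
d ≈ 213.25


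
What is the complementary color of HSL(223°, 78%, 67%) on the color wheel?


Complement = opposite side of color wheel = hue + 180°
H' = (223 + 180) mod 360 = 43°
S and L unchanged.
= HSL(43°, 78%, 67%)


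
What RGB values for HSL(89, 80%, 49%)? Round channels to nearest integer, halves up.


H=89°, S=0.80, L=0.49
C = (1-|2L-1|)×S = (1-|-0.02|)×0.80 = 0.784
H' = H/60 = 89/60 ≈ 1.4833; X = C×(1-|H' mod 2 - 1|) ≈ 0.4051
m = L - C/2 = 0.49 - 0.392 = 0.098
Sector ⌊H'⌋ = 1 → (R',G',B') = (≈0.4051, 0.784, 0.0)
RGB = ((R'+m)×255, (G'+m)×255, (B'+m)×255) = (128.282, 224.91, 24.99)
Round half up → RGB(128, 225, 25)


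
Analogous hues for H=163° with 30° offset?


Base hue: 163°
Left analog: (163 - 30) mod 360 = 133°
Right analog: (163 + 30) mod 360 = 193°
Analogous hues = 133° and 193°


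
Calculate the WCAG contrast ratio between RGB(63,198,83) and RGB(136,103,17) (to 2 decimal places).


Linearize each sRGB channel c=v/255: c/12.92 if c ≤ 0.04045 else ((c+0.055)/1.055)^2.4
L = 0.2126×R_lin + 0.7152×G_lin + 0.0722×B_lin
Color 1 (63,198,83):
  R=63: 63/255≈0.2471 > 0.04045 → ((0.2471+0.055)/1.055)^2.4 ≈ 0.04971
  G=198: 198/255≈0.7765 > 0.04045 → ((0.7765+0.055)/1.055)^2.4 ≈ 0.56471
  B=83: 83/255≈0.3255 > 0.04045 → ((0.3255+0.055)/1.055)^2.4 ≈ 0.08650
  L1 = 0.2126×0.04971 + 0.7152×0.56471 + 0.0722×0.08650 ≈ 0.42069
Color 2 (136,103,17):
  R=136: 136/255≈0.5333 > 0.04045 → ((0.5333+0.055)/1.055)^2.4 ≈ 0.24620
  G=103: 103/255≈0.4039 > 0.04045 → ((0.4039+0.055)/1.055)^2.4 ≈ 0.13563
  B=17: 17/255≈0.0667 > 0.04045 → ((0.0667+0.055)/1.055)^2.4 ≈ 0.00561
  L2 = 0.2126×0.24620 + 0.7152×0.13563 + 0.0722×0.00561 ≈ 0.14975
Lighter = 0.42069, Darker = 0.14975
Ratio = (L_lighter + 0.05) / (L_darker + 0.05)
Ratio = (0.42069 + 0.05) / (0.14975 + 0.05) = 0.47069 / 0.19975 ≈ 2.3564
Ratio ≈ 2.36:1


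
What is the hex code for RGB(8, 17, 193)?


R = 8 → 08 (hex)
G = 17 → 11 (hex)
B = 193 → C1 (hex)
Hex = #0811C1


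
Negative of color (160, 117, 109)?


Invert: (255-R, 255-G, 255-B)
R: 255-160 = 95
G: 255-117 = 138
B: 255-109 = 146
= RGB(95, 138, 146)


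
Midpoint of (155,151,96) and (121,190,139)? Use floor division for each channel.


Midpoint: each channel = ⌊(C₁+C₂)/2⌋
R: ⌊(155+121)/2⌋ = 138
G: ⌊(151+190)/2⌋ = 170
B: ⌊(96+139)/2⌋ = 117
= RGB(138, 170, 117)


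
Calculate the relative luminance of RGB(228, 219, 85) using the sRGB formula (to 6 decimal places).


Linearize each channel (sRGB transfer function): c = v/255; c_lin = c/12.92 if c ≤ 0.04045, else ((c+0.055)/1.055)^2.4
  R: 228/255 ≈ 0.894118 > 0.04045 → ((0.894118+0.055)/1.055)^2.4 ≈ 0.775822
  G: 219/255 ≈ 0.858824 > 0.04045 → ((0.858824+0.055)/1.055)^2.4 ≈ 0.708376
  B: 85/255 ≈ 0.333333 > 0.04045 → ((0.333333+0.055)/1.055)^2.4 ≈ 0.090842
R_lin = 0.775822, G_lin = 0.708376, B_lin = 0.090842
L = 0.2126×R + 0.7152×G + 0.0722×B
L = 0.2126×0.775822 + 0.7152×0.708376 + 0.0722×0.090842
L ≈ 0.678129


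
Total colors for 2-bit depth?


Colors = 2^bits = 2^2
= 4 colors


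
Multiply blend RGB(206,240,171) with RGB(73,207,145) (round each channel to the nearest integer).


Multiply: C = A×B/255, rounded to nearest integer
R: 206×73/255 = 15038/255 ≈ 58.973 → 59
G: 240×207/255 = 49680/255 ≈ 194.824 → 195
B: 171×145/255 = 24795/255 ≈ 97.235 → 97
= RGB(59, 195, 97)


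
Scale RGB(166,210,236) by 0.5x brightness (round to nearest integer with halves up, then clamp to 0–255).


Multiply each channel by 0.5, round half up, clamp to [0, 255]
R: 166×0.5 = 83
G: 210×0.5 = 105
B: 236×0.5 = 118
= RGB(83, 105, 118)


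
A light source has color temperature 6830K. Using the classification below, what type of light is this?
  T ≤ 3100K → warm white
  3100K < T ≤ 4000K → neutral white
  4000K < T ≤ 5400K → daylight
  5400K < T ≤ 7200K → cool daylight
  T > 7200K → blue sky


Temperature: 6830K
5400K < 6830K ≤ 7200K → cool daylight
Classification: cool daylight


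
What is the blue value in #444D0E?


Color: #444D0E
R = 44 = 68
G = 4D = 77
B = 0E = 14
Blue = 14


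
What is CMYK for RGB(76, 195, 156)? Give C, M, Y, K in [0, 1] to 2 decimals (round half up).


R'=76/255≈0.2980, G'=195/255≈0.7647, B'=156/255≈0.6118
K = 1 - max(R',G',B') = 1 - 195/255 = 60/255 = 0.23529… → 0.24
(1-R'-K)/(1-K) simplifies to (max-R)/max with max = 195:
C = (195-76)/195 = 119/195 = 0.61025… → 0.61
M = (195-195)/195 = 0/195 = 0 → 0.00
Y = (195-156)/195 = 39/195 = 0.2 → 0.20
= CMYK(0.61, 0.00, 0.20, 0.24)


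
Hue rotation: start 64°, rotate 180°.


New hue = (H + rotation) mod 360
New hue = (64 + 180) mod 360
= 244 mod 360
= 244°


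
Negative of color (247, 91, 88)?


Invert: (255-R, 255-G, 255-B)
R: 255-247 = 8
G: 255-91 = 164
B: 255-88 = 167
= RGB(8, 164, 167)


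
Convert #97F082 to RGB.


97 → 151 (R)
F0 → 240 (G)
82 → 130 (B)
= RGB(151, 240, 130)


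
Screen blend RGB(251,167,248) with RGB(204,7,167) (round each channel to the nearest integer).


Screen: C = 255 - (255-A)×(255-B)/255, rounded to nearest integer
R: 255 - (255-251)×(255-204)/255 = 255 - 204/255 ≈ 255 - 0.800 = 254.200 → 254
G: 255 - (255-167)×(255-7)/255 = 255 - 21824/255 ≈ 255 - 85.584 = 169.416 → 169
B: 255 - (255-248)×(255-167)/255 = 255 - 616/255 ≈ 255 - 2.416 = 252.584 → 253
= RGB(254, 169, 253)


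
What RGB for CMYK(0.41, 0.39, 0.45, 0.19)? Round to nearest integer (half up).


R = 255 × (1-C) × (1-K) = 255 × 0.59 × 0.81 = 121.8645 → 122
G = 255 × (1-M) × (1-K) = 255 × 0.61 × 0.81 = 125.9955 → 126
B = 255 × (1-Y) × (1-K) = 255 × 0.55 × 0.81 = 113.6025 → 114
= RGB(122, 126, 114)


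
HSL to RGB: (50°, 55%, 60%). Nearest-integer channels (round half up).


H=50°, S=0.55, L=0.60
C = (1-|2L-1|)×S = (1-|0.20|)×0.55 = 0.44
H' = H/60 = 50/60 ≈ 0.8333; X = C×(1-|H' mod 2 - 1|) ≈ 0.3667
m = L - C/2 = 0.60 - 0.22 = 0.38
Sector ⌊H'⌋ = 0 → (R',G',B') = (0.44, ≈0.3667, 0.0)
RGB = ((R'+m)×255, (G'+m)×255, (B'+m)×255) = (209.1, 190.4, 96.9)
Round half up → RGB(209, 190, 97)


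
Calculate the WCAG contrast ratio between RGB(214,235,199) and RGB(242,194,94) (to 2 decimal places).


Linearize each sRGB channel c=v/255: c/12.92 if c ≤ 0.04045 else ((c+0.055)/1.055)^2.4
L = 0.2126×R_lin + 0.7152×G_lin + 0.0722×B_lin
Color 1 (214,235,199):
  R=214: 214/255≈0.8392 > 0.04045 → ((0.8392+0.055)/1.055)^2.4 ≈ 0.67244
  G=235: 235/255≈0.9216 > 0.04045 → ((0.9216+0.055)/1.055)^2.4 ≈ 0.83077
  B=199: 199/255≈0.7804 > 0.04045 → ((0.7804+0.055)/1.055)^2.4 ≈ 0.57112
  L1 = 0.2126×0.67244 + 0.7152×0.83077 + 0.0722×0.57112 ≈ 0.77836
Color 2 (242,194,94):
  R=242: 242/255≈0.9490 > 0.04045 → ((0.9490+0.055)/1.055)^2.4 ≈ 0.88792
  G=194: 194/255≈0.7608 > 0.04045 → ((0.7608+0.055)/1.055)^2.4 ≈ 0.53948
  B=94: 94/255≈0.3686 > 0.04045 → ((0.3686+0.055)/1.055)^2.4 ≈ 0.11193
  L2 = 0.2126×0.88792 + 0.7152×0.53948 + 0.0722×0.11193 ≈ 0.58269
Lighter = 0.77836, Darker = 0.58269
Ratio = (L_lighter + 0.05) / (L_darker + 0.05)
Ratio = (0.77836 + 0.05) / (0.58269 + 0.05) = 0.82836 / 0.63269 ≈ 1.3093
Ratio ≈ 1.31:1


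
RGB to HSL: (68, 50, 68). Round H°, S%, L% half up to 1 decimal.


Normalize: R'=68/255≈0.2667, G'=50/255≈0.1961, B'=68/255≈0.2667
Max=68/255, Min=50/255, Δ=Max-Min=18/255
L = (Max+Min)/2 = (68+50)/510 = 118/510 = 0.23137… → L = 23.1%
L ≤ 0.5 → S = Δ/(Max+Min) = 18/(68+50) = 18/118 = 0.15254… → S = 15.3%
(the 1/255 factors cancel in S and H, so raw channel differences can be used)
Max is R' → H = 60 × (((G-B)/Δ) mod 6) = 60 × (((50-68)/18) mod 6)
  (-18)/18 = -1; negative, so add 6 → 5
  H = 60 × 5 = 300° → H = 300.0°
= HSL(300.0°, 15.3%, 23.1%)


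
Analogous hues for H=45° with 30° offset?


Base hue: 45°
Left analog: (45 - 30) mod 360 = 15°
Right analog: (45 + 30) mod 360 = 75°
Analogous hues = 15° and 75°


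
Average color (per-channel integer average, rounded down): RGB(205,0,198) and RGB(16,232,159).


Midpoint: each channel = ⌊(C₁+C₂)/2⌋
R: ⌊(205+16)/2⌋ = 110
G: ⌊(0+232)/2⌋ = 116
B: ⌊(198+159)/2⌋ = 178
= RGB(110, 116, 178)


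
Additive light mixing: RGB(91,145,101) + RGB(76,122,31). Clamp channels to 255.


Additive: each channel = min(255, C₁+C₂)
R: 91+76 = 167 → 167
G: 145+122 = 267 → 255
B: 101+31 = 132 → 132
= RGB(167, 255, 132)


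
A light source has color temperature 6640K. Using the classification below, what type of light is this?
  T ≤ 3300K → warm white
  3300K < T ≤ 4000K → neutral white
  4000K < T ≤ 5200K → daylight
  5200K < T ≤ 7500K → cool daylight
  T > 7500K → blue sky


Temperature: 6640K
5200K < 6640K ≤ 7500K → cool daylight
Classification: cool daylight


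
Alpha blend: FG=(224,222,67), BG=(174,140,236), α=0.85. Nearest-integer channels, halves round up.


C = α×F + (1-α)×B, with 1-α = 0.15
R: 0.85×224 + 0.15×174 = 190.40 + 26.10 = 216.50 → 217
G: 0.85×222 + 0.15×140 = 188.70 + 21.00 = 209.70 → 210
B: 0.85×67 + 0.15×236 = 56.95 + 35.40 = 92.35 → 92
= RGB(217, 210, 92)


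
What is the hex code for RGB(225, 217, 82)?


R = 225 → E1 (hex)
G = 217 → D9 (hex)
B = 82 → 52 (hex)
Hex = #E1D952


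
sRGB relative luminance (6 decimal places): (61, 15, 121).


Linearize each channel (sRGB transfer function): c = v/255; c_lin = c/12.92 if c ≤ 0.04045, else ((c+0.055)/1.055)^2.4
  R: 61/255 ≈ 0.239216 > 0.04045 → ((0.239216+0.055)/1.055)^2.4 ≈ 0.046665
  G: 15/255 ≈ 0.058824 > 0.04045 → ((0.058824+0.055)/1.055)^2.4 ≈ 0.004777
  B: 121/255 ≈ 0.474510 > 0.04045 → ((0.474510+0.055)/1.055)^2.4 ≈ 0.191202
R_lin = 0.046665, G_lin = 0.004777, B_lin = 0.191202
L = 0.2126×R + 0.7152×G + 0.0722×B
L = 0.2126×0.046665 + 0.7152×0.004777 + 0.0722×0.191202
L ≈ 0.027142


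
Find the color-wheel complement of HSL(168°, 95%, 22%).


Complement = opposite side of color wheel = hue + 180°
H' = (168 + 180) mod 360 = 348°
S and L unchanged.
= HSL(348°, 95%, 22%)


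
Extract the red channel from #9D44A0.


Color: #9D44A0
R = 9D = 157
G = 44 = 68
B = A0 = 160
Red = 157


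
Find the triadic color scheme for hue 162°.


Triadic: equally spaced at 120° intervals
H1 = 162°
H2 = (162 + 120) mod 360 = 282°
H3 = (162 + 240) mod 360 = 42°
Triadic = 162°, 282°, 42°


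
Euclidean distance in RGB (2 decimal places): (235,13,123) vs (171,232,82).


d = √[(R₁-R₂)² + (G₁-G₂)² + (B₁-B₂)²]
d = √[(235-171)² + (13-232)² + (123-82)²]
d = √[4096 + 47961 + 1681]
d = √53738
d ≈ 231.81


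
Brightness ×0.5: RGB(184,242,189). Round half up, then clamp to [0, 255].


Multiply each channel by 0.5, round half up, clamp to [0, 255]
R: 184×0.5 = 92
G: 242×0.5 = 121
B: 189×0.5 = 94.5 → round → 95
= RGB(92, 121, 95)


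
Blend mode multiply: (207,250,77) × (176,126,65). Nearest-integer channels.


Multiply: C = A×B/255, rounded to nearest integer
R: 207×176/255 = 36432/255 ≈ 142.871 → 143
G: 250×126/255 = 31500/255 ≈ 123.529 → 124
B: 77×65/255 = 5005/255 ≈ 19.627 → 20
= RGB(143, 124, 20)


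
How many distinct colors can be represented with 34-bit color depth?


Colors = 2^bits = 2^34
= 17,179,869,184 colors


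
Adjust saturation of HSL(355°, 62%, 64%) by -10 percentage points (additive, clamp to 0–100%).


Original S = 62%
Adjustment = -10 percentage points
New S = 62 + (-10) = 52
Clamp to [0, 100] → 52
= HSL(355°, 52%, 64%)


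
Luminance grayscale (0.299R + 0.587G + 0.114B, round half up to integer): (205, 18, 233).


Gray = 0.299×R + 0.587×G + 0.114×B
Gray = 0.299×205 + 0.587×18 + 0.114×233
Gray = 61.295 + 10.566 + 26.562
Gray = 98.423 → round half up → 98
Gray = 98


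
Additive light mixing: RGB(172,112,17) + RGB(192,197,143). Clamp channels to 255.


Additive: each channel = min(255, C₁+C₂)
R: 172+192 = 364 → 255
G: 112+197 = 309 → 255
B: 17+143 = 160 → 160
= RGB(255, 255, 160)


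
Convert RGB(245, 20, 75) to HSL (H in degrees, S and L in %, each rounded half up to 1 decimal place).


Normalize: R'=245/255≈0.9608, G'=20/255≈0.0784, B'=75/255≈0.2941
Max=245/255, Min=20/255, Δ=Max-Min=225/255
L = (Max+Min)/2 = (245+20)/510 = 265/510 = 0.51960… → L = 52.0%
L > 0.5 → S = Δ/(2-Max-Min) = 225/(510-245-20) = 225/245 = 0.91836… → S = 91.8%
(the 1/255 factors cancel in S and H, so raw channel differences can be used)
Max is R' → H = 60 × (((G-B)/Δ) mod 6) = 60 × (((20-75)/225) mod 6)
  (-55)/225 = -0.2444…; negative, so add 6 → 5.7555…
  H = 60 × 5.7555… = 345.333…° → H = 345.3°
= HSL(345.3°, 91.8%, 52.0%)


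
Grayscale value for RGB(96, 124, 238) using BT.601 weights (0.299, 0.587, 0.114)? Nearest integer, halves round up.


Gray = 0.299×R + 0.587×G + 0.114×B
Gray = 0.299×96 + 0.587×124 + 0.114×238
Gray = 28.704 + 72.788 + 27.132
Gray = 128.624 → round half up → 129
Gray = 129


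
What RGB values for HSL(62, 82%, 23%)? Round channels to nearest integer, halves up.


H=62°, S=0.82, L=0.23
C = (1-|2L-1|)×S = (1-|-0.54|)×0.82 = 0.3772
H' = H/60 = 62/60 ≈ 1.0333; X = C×(1-|H' mod 2 - 1|) ≈ 0.3646
m = L - C/2 = 0.23 - 0.1886 = 0.0414
Sector ⌊H'⌋ = 1 → (R',G',B') = (≈0.3646, 0.3772, 0.0)
RGB = ((R'+m)×255, (G'+m)×255, (B'+m)×255) = (103.5368, 106.743, 10.557)
Round half up → RGB(104, 107, 11)


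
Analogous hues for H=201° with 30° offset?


Base hue: 201°
Left analog: (201 - 30) mod 360 = 171°
Right analog: (201 + 30) mod 360 = 231°
Analogous hues = 171° and 231°


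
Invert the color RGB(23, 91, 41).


Invert: (255-R, 255-G, 255-B)
R: 255-23 = 232
G: 255-91 = 164
B: 255-41 = 214
= RGB(232, 164, 214)


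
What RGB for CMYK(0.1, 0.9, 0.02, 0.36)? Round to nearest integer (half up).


R = 255 × (1-C) × (1-K) = 255 × 0.90 × 0.64 = 146.88 → 147
G = 255 × (1-M) × (1-K) = 255 × 0.10 × 0.64 = 16.32 → 16
B = 255 × (1-Y) × (1-K) = 255 × 0.98 × 0.64 = 159.936 → 160
= RGB(147, 16, 160)


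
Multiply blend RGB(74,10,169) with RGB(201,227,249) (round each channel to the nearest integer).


Multiply: C = A×B/255, rounded to nearest integer
R: 74×201/255 = 14874/255 ≈ 58.329 → 58
G: 10×227/255 = 2270/255 ≈ 8.902 → 9
B: 169×249/255 = 42081/255 ≈ 165.024 → 165
= RGB(58, 9, 165)


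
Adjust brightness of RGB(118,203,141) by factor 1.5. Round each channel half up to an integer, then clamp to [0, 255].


Multiply each channel by 1.5, round half up, clamp to [0, 255]
R: 118×1.5 = 177
G: 203×1.5 = 304.5 → round → 305 → clamp → 255
B: 141×1.5 = 211.5 → round → 212
= RGB(177, 255, 212)


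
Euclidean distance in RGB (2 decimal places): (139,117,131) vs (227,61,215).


d = √[(R₁-R₂)² + (G₁-G₂)² + (B₁-B₂)²]
d = √[(139-227)² + (117-61)² + (131-215)²]
d = √[7744 + 3136 + 7056]
d = √17936
d ≈ 133.93


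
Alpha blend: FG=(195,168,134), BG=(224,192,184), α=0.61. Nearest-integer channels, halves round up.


C = α×F + (1-α)×B, with 1-α = 0.39
R: 0.61×195 + 0.39×224 = 118.95 + 87.36 = 206.31 → 206
G: 0.61×168 + 0.39×192 = 102.48 + 74.88 = 177.36 → 177
B: 0.61×134 + 0.39×184 = 81.74 + 71.76 = 153.50 → 154
= RGB(206, 177, 154)


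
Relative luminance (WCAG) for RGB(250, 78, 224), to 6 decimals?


Linearize each channel (sRGB transfer function): c = v/255; c_lin = c/12.92 if c ≤ 0.04045, else ((c+0.055)/1.055)^2.4
  R: 250/255 ≈ 0.980392 > 0.04045 → ((0.980392+0.055)/1.055)^2.4 ≈ 0.955973
  G: 78/255 ≈ 0.305882 > 0.04045 → ((0.305882+0.055)/1.055)^2.4 ≈ 0.076185
  B: 224/255 ≈ 0.878431 > 0.04045 → ((0.878431+0.055)/1.055)^2.4 ≈ 0.745404
R_lin = 0.955973, G_lin = 0.076185, B_lin = 0.745404
L = 0.2126×R + 0.7152×G + 0.0722×B
L = 0.2126×0.955973 + 0.7152×0.076185 + 0.0722×0.745404
L ≈ 0.311546


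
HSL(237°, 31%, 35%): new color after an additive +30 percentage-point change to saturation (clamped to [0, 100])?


Original S = 31%
Adjustment = +30 percentage points
New S = 31 + (30) = 61
Clamp to [0, 100] → 61
= HSL(237°, 61%, 35%)


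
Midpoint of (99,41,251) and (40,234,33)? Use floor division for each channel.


Midpoint: each channel = ⌊(C₁+C₂)/2⌋
R: ⌊(99+40)/2⌋ = 69
G: ⌊(41+234)/2⌋ = 137
B: ⌊(251+33)/2⌋ = 142
= RGB(69, 137, 142)


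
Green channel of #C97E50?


Color: #C97E50
R = C9 = 201
G = 7E = 126
B = 50 = 80
Green = 126


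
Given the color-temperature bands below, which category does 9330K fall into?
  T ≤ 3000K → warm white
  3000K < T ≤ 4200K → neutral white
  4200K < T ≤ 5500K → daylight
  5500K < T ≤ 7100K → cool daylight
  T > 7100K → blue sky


Temperature: 9330K
9330K > 7100K → blue sky
Classification: blue sky


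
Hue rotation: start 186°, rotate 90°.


New hue = (H + rotation) mod 360
New hue = (186 + 90) mod 360
= 276 mod 360
= 276°


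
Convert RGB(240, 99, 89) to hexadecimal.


R = 240 → F0 (hex)
G = 99 → 63 (hex)
B = 89 → 59 (hex)
Hex = #F06359


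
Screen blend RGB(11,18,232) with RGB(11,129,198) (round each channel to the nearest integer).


Screen: C = 255 - (255-A)×(255-B)/255, rounded to nearest integer
R: 255 - (255-11)×(255-11)/255 = 255 - 59536/255 ≈ 255 - 233.475 = 21.525 → 22
G: 255 - (255-18)×(255-129)/255 = 255 - 29862/255 ≈ 255 - 117.106 = 137.894 → 138
B: 255 - (255-232)×(255-198)/255 = 255 - 1311/255 ≈ 255 - 5.141 = 249.859 → 250
= RGB(22, 138, 250)


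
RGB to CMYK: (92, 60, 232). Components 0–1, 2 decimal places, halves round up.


R'=92/255≈0.3608, G'=60/255≈0.2353, B'=232/255≈0.9098
K = 1 - max(R',G',B') = 1 - 232/255 = 23/255 = 0.09019… → 0.09
(1-R'-K)/(1-K) simplifies to (max-R)/max with max = 232:
C = (232-92)/232 = 140/232 = 0.60344… → 0.60
M = (232-60)/232 = 172/232 = 0.74137… → 0.74
Y = (232-232)/232 = 0/232 = 0 → 0.00
= CMYK(0.60, 0.74, 0.00, 0.09)


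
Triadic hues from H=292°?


Triadic: equally spaced at 120° intervals
H1 = 292°
H2 = (292 + 120) mod 360 = 52°
H3 = (292 + 240) mod 360 = 172°
Triadic = 292°, 52°, 172°


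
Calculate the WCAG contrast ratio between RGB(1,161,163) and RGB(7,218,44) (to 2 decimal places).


Linearize each sRGB channel c=v/255: c/12.92 if c ≤ 0.04045 else ((c+0.055)/1.055)^2.4
L = 0.2126×R_lin + 0.7152×G_lin + 0.0722×B_lin
Color 1 (1,161,163):
  R=1: 1/255≈0.0039 ≤ 0.04045 → 0.0039/12.92 ≈ 0.00030
  G=161: 161/255≈0.6314 > 0.04045 → ((0.6314+0.055)/1.055)^2.4 ≈ 0.35640
  B=163: 163/255≈0.6392 > 0.04045 → ((0.6392+0.055)/1.055)^2.4 ≈ 0.36625
  L1 = 0.2126×0.00030 + 0.7152×0.35640 + 0.0722×0.36625 ≈ 0.28141
Color 2 (7,218,44):
  R=7: 7/255≈0.0275 ≤ 0.04045 → 0.0275/12.92 ≈ 0.00212
  G=218: 218/255≈0.8549 > 0.04045 → ((0.8549+0.055)/1.055)^2.4 ≈ 0.70110
  B=44: 44/255≈0.1725 > 0.04045 → ((0.1725+0.055)/1.055)^2.4 ≈ 0.02519
  L2 = 0.2126×0.00212 + 0.7152×0.70110 + 0.0722×0.02519 ≈ 0.50370
Lighter = 0.50370, Darker = 0.28141
Ratio = (L_lighter + 0.05) / (L_darker + 0.05)
Ratio = (0.50370 + 0.05) / (0.28141 + 0.05) = 0.55370 / 0.33141 ≈ 1.6708
Ratio ≈ 1.67:1


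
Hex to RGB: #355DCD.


35 → 53 (R)
5D → 93 (G)
CD → 205 (B)
= RGB(53, 93, 205)


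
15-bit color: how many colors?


Colors = 2^bits = 2^15
= 32,768 colors


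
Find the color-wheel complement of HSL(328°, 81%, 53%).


Complement = opposite side of color wheel = hue + 180°
H' = (328 + 180) mod 360 = 148°
S and L unchanged.
= HSL(148°, 81%, 53%)


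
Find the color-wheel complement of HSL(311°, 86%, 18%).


Complement = opposite side of color wheel = hue + 180°
H' = (311 + 180) mod 360 = 131°
S and L unchanged.
= HSL(131°, 86%, 18%)


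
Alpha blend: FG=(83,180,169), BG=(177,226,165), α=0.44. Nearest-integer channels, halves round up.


C = α×F + (1-α)×B, with 1-α = 0.56
R: 0.44×83 + 0.56×177 = 36.52 + 99.12 = 135.64 → 136
G: 0.44×180 + 0.56×226 = 79.20 + 126.56 = 205.76 → 206
B: 0.44×169 + 0.56×165 = 74.36 + 92.40 = 166.76 → 167
= RGB(136, 206, 167)


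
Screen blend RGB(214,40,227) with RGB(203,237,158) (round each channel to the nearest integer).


Screen: C = 255 - (255-A)×(255-B)/255, rounded to nearest integer
R: 255 - (255-214)×(255-203)/255 = 255 - 2132/255 ≈ 255 - 8.361 = 246.639 → 247
G: 255 - (255-40)×(255-237)/255 = 255 - 3870/255 ≈ 255 - 15.176 = 239.824 → 240
B: 255 - (255-227)×(255-158)/255 = 255 - 2716/255 ≈ 255 - 10.651 = 244.349 → 244
= RGB(247, 240, 244)


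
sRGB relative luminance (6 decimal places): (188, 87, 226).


Linearize each channel (sRGB transfer function): c = v/255; c_lin = c/12.92 if c ≤ 0.04045, else ((c+0.055)/1.055)^2.4
  R: 188/255 ≈ 0.737255 > 0.04045 → ((0.737255+0.055)/1.055)^2.4 ≈ 0.502886
  G: 87/255 ≈ 0.341176 > 0.04045 → ((0.341176+0.055)/1.055)^2.4 ≈ 0.095307
  B: 226/255 ≈ 0.886275 > 0.04045 → ((0.886275+0.055)/1.055)^2.4 ≈ 0.760525
R_lin = 0.502886, G_lin = 0.095307, B_lin = 0.760525
L = 0.2126×R + 0.7152×G + 0.0722×B
L = 0.2126×0.502886 + 0.7152×0.095307 + 0.0722×0.760525
L ≈ 0.229987


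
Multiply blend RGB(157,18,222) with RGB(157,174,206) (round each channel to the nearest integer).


Multiply: C = A×B/255, rounded to nearest integer
R: 157×157/255 = 24649/255 ≈ 96.663 → 97
G: 18×174/255 = 3132/255 ≈ 12.282 → 12
B: 222×206/255 = 45732/255 ≈ 179.341 → 179
= RGB(97, 12, 179)


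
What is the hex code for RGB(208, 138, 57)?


R = 208 → D0 (hex)
G = 138 → 8A (hex)
B = 57 → 39 (hex)
Hex = #D08A39


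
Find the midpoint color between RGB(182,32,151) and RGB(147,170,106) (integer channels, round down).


Midpoint: each channel = ⌊(C₁+C₂)/2⌋
R: ⌊(182+147)/2⌋ = 164
G: ⌊(32+170)/2⌋ = 101
B: ⌊(151+106)/2⌋ = 128
= RGB(164, 101, 128)


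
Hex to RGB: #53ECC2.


53 → 83 (R)
EC → 236 (G)
C2 → 194 (B)
= RGB(83, 236, 194)


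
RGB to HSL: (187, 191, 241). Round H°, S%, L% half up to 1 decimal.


Normalize: R'=187/255≈0.7333, G'=191/255≈0.7490, B'=241/255≈0.9451
Max=241/255, Min=187/255, Δ=Max-Min=54/255
L = (Max+Min)/2 = (241+187)/510 = 428/510 = 0.83921… → L = 83.9%
L > 0.5 → S = Δ/(2-Max-Min) = 54/(510-241-187) = 54/82 = 0.65853… → S = 65.9%
(the 1/255 factors cancel in S and H, so raw channel differences can be used)
Max is B' → H = 60 × ((R-G)/Δ + 4) = 60 × ((187-191)/54 + 4)
  -4/54 + 4 = -0.0740… + 4 = 3.9259…
  H = 60 × 3.9259… = 235.555…° → H = 235.6°
= HSL(235.6°, 65.9%, 83.9%)


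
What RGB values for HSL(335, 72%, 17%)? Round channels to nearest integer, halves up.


H=335°, S=0.72, L=0.17
C = (1-|2L-1|)×S = (1-|-0.66|)×0.72 = 0.2448
H' = H/60 = 335/60 ≈ 5.5833; X = C×(1-|H' mod 2 - 1|) = 0.102
m = L - C/2 = 0.17 - 0.1224 = 0.0476
Sector ⌊H'⌋ = 5 → (R',G',B') = (0.2448, 0.0, 0.102)
RGB = ((R'+m)×255, (G'+m)×255, (B'+m)×255) = (74.562, 12.138, 38.148)
Round half up → RGB(75, 12, 38)


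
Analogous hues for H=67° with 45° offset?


Base hue: 67°
Left analog: (67 - 45) mod 360 = 22°
Right analog: (67 + 45) mod 360 = 112°
Analogous hues = 22° and 112°


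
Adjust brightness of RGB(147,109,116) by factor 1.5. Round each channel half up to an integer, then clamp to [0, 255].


Multiply each channel by 1.5, round half up, clamp to [0, 255]
R: 147×1.5 = 220.5 → round → 221
G: 109×1.5 = 163.5 → round → 164
B: 116×1.5 = 174
= RGB(221, 164, 174)


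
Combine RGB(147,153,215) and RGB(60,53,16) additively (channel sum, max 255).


Additive: each channel = min(255, C₁+C₂)
R: 147+60 = 207 → 207
G: 153+53 = 206 → 206
B: 215+16 = 231 → 231
= RGB(207, 206, 231)


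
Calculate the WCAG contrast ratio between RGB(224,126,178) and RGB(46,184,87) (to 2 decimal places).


Linearize each sRGB channel c=v/255: c/12.92 if c ≤ 0.04045 else ((c+0.055)/1.055)^2.4
L = 0.2126×R_lin + 0.7152×G_lin + 0.0722×B_lin
Color 1 (224,126,178):
  R=224: 224/255≈0.8784 > 0.04045 → ((0.8784+0.055)/1.055)^2.4 ≈ 0.74540
  G=126: 126/255≈0.4941 > 0.04045 → ((0.4941+0.055)/1.055)^2.4 ≈ 0.20864
  B=178: 178/255≈0.6980 > 0.04045 → ((0.6980+0.055)/1.055)^2.4 ≈ 0.44520
  L1 = 0.2126×0.74540 + 0.7152×0.20864 + 0.0722×0.44520 ≈ 0.33983
Color 2 (46,184,87):
  R=46: 46/255≈0.1804 > 0.04045 → ((0.1804+0.055)/1.055)^2.4 ≈ 0.02732
  G=184: 184/255≈0.7216 > 0.04045 → ((0.7216+0.055)/1.055)^2.4 ≈ 0.47932
  B=87: 87/255≈0.3412 > 0.04045 → ((0.3412+0.055)/1.055)^2.4 ≈ 0.09531
  L2 = 0.2126×0.02732 + 0.7152×0.47932 + 0.0722×0.09531 ≈ 0.35550
Lighter = 0.35550, Darker = 0.33983
Ratio = (L_lighter + 0.05) / (L_darker + 0.05)
Ratio = (0.35550 + 0.05) / (0.33983 + 0.05) = 0.40550 / 0.38983 ≈ 1.0402
Ratio ≈ 1.04:1


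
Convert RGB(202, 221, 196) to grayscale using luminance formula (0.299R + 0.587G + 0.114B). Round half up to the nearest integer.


Gray = 0.299×R + 0.587×G + 0.114×B
Gray = 0.299×202 + 0.587×221 + 0.114×196
Gray = 60.398 + 129.727 + 22.344
Gray = 212.469 → round half up → 212
Gray = 212


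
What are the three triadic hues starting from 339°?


Triadic: equally spaced at 120° intervals
H1 = 339°
H2 = (339 + 120) mod 360 = 99°
H3 = (339 + 240) mod 360 = 219°
Triadic = 339°, 99°, 219°


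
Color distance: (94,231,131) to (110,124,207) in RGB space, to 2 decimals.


d = √[(R₁-R₂)² + (G₁-G₂)² + (B₁-B₂)²]
d = √[(94-110)² + (231-124)² + (131-207)²]
d = √[256 + 11449 + 5776]
d = √17481
d ≈ 132.22


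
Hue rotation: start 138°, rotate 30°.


New hue = (H + rotation) mod 360
New hue = (138 + 30) mod 360
= 168 mod 360
= 168°


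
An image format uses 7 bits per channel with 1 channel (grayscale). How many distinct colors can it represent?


Total bits = 7 bits/channel × 1 channels = 7 bits
Distinct colors = 2^7
= 128 colors


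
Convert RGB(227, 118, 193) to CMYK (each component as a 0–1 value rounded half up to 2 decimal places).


R'=227/255≈0.8902, G'=118/255≈0.4627, B'=193/255≈0.7569
K = 1 - max(R',G',B') = 1 - 227/255 = 28/255 = 0.10980… → 0.11
(1-R'-K)/(1-K) simplifies to (max-R)/max with max = 227:
C = (227-227)/227 = 0/227 = 0 → 0.00
M = (227-118)/227 = 109/227 = 0.48017… → 0.48
Y = (227-193)/227 = 34/227 = 0.14977… → 0.15
= CMYK(0.00, 0.48, 0.15, 0.11)


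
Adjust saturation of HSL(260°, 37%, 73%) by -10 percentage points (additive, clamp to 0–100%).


Original S = 37%
Adjustment = -10 percentage points
New S = 37 + (-10) = 27
Clamp to [0, 100] → 27
= HSL(260°, 27%, 73%)


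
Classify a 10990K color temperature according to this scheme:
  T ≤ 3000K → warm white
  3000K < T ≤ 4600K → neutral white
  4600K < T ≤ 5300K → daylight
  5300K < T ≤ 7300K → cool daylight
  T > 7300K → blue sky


Temperature: 10990K
10990K > 7300K → blue sky
Classification: blue sky


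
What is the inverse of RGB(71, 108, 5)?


Invert: (255-R, 255-G, 255-B)
R: 255-71 = 184
G: 255-108 = 147
B: 255-5 = 250
= RGB(184, 147, 250)


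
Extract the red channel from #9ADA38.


Color: #9ADA38
R = 9A = 154
G = DA = 218
B = 38 = 56
Red = 154


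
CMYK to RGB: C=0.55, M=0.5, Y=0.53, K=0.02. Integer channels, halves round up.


R = 255 × (1-C) × (1-K) = 255 × 0.45 × 0.98 = 112.455 → 112
G = 255 × (1-M) × (1-K) = 255 × 0.50 × 0.98 = 124.95 → 125
B = 255 × (1-Y) × (1-K) = 255 × 0.47 × 0.98 = 117.453 → 117
= RGB(112, 125, 117)


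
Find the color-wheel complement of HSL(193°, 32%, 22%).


Complement = opposite side of color wheel = hue + 180°
H' = (193 + 180) mod 360 = 13°
S and L unchanged.
= HSL(13°, 32%, 22%)


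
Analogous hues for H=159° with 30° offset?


Base hue: 159°
Left analog: (159 - 30) mod 360 = 129°
Right analog: (159 + 30) mod 360 = 189°
Analogous hues = 129° and 189°


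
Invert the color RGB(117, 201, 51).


Invert: (255-R, 255-G, 255-B)
R: 255-117 = 138
G: 255-201 = 54
B: 255-51 = 204
= RGB(138, 54, 204)


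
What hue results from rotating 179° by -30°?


New hue = (H + rotation) mod 360
New hue = (179 -30) mod 360
= 149 mod 360
= 149°


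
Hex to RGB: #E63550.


E6 → 230 (R)
35 → 53 (G)
50 → 80 (B)
= RGB(230, 53, 80)


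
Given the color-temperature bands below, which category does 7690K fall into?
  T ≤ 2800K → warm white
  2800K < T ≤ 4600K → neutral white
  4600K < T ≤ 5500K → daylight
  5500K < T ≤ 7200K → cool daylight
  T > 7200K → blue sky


Temperature: 7690K
7690K > 7200K → blue sky
Classification: blue sky


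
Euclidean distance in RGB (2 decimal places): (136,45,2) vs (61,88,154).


d = √[(R₁-R₂)² + (G₁-G₂)² + (B₁-B₂)²]
d = √[(136-61)² + (45-88)² + (2-154)²]
d = √[5625 + 1849 + 23104]
d = √30578
d ≈ 174.87


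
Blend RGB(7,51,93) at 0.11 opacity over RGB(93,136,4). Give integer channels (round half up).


C = α×F + (1-α)×B, with 1-α = 0.89
R: 0.11×7 + 0.89×93 = 0.77 + 82.77 = 83.54 → 84
G: 0.11×51 + 0.89×136 = 5.61 + 121.04 = 126.65 → 127
B: 0.11×93 + 0.89×4 = 10.23 + 3.56 = 13.79 → 14
= RGB(84, 127, 14)


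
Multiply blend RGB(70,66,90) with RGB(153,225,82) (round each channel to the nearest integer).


Multiply: C = A×B/255, rounded to nearest integer
R: 70×153/255 = 10710/255 ≈ 42.000 → 42
G: 66×225/255 = 14850/255 ≈ 58.235 → 58
B: 90×82/255 = 7380/255 ≈ 28.941 → 29
= RGB(42, 58, 29)


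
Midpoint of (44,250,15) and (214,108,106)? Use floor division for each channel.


Midpoint: each channel = ⌊(C₁+C₂)/2⌋
R: ⌊(44+214)/2⌋ = 129
G: ⌊(250+108)/2⌋ = 179
B: ⌊(15+106)/2⌋ = 60
= RGB(129, 179, 60)


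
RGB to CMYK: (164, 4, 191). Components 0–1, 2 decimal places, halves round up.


R'=164/255≈0.6431, G'=4/255≈0.0157, B'=191/255≈0.7490
K = 1 - max(R',G',B') = 1 - 191/255 = 64/255 = 0.25098… → 0.25
(1-R'-K)/(1-K) simplifies to (max-R)/max with max = 191:
C = (191-164)/191 = 27/191 = 0.14136… → 0.14
M = (191-4)/191 = 187/191 = 0.97905… → 0.98
Y = (191-191)/191 = 0/191 = 0 → 0.00
= CMYK(0.14, 0.98, 0.00, 0.25)


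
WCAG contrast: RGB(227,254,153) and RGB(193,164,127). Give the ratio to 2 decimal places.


Linearize each sRGB channel c=v/255: c/12.92 if c ≤ 0.04045 else ((c+0.055)/1.055)^2.4
L = 0.2126×R_lin + 0.7152×G_lin + 0.0722×B_lin
Color 1 (227,254,153):
  R=227: 227/255≈0.8902 > 0.04045 → ((0.8902+0.055)/1.055)^2.4 ≈ 0.76815
  G=254: 254/255≈0.9961 > 0.04045 → ((0.9961+0.055)/1.055)^2.4 ≈ 0.99110
  B=153: 153/255≈0.6000 > 0.04045 → ((0.6000+0.055)/1.055)^2.4 ≈ 0.31855
  L1 = 0.2126×0.76815 + 0.7152×0.99110 + 0.0722×0.31855 ≈ 0.89514
Color 2 (193,164,127):
  R=193: 193/255≈0.7569 > 0.04045 → ((0.7569+0.055)/1.055)^2.4 ≈ 0.53328
  G=164: 164/255≈0.6431 > 0.04045 → ((0.6431+0.055)/1.055)^2.4 ≈ 0.37124
  B=127: 127/255≈0.4980 > 0.04045 → ((0.4980+0.055)/1.055)^2.4 ≈ 0.21223
  L2 = 0.2126×0.53328 + 0.7152×0.37124 + 0.0722×0.21223 ≈ 0.39421
Lighter = 0.89514, Darker = 0.39421
Ratio = (L_lighter + 0.05) / (L_darker + 0.05)
Ratio = (0.89514 + 0.05) / (0.39421 + 0.05) = 0.94514 / 0.44421 ≈ 2.1277
Ratio ≈ 2.13:1


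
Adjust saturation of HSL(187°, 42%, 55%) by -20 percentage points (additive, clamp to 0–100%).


Original S = 42%
Adjustment = -20 percentage points
New S = 42 + (-20) = 22
Clamp to [0, 100] → 22
= HSL(187°, 22%, 55%)


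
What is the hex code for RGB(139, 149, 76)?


R = 139 → 8B (hex)
G = 149 → 95 (hex)
B = 76 → 4C (hex)
Hex = #8B954C


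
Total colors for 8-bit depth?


Colors = 2^bits = 2^8
= 256 colors


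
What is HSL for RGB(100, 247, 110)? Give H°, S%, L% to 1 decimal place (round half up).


Normalize: R'=100/255≈0.3922, G'=247/255≈0.9686, B'=110/255≈0.4314
Max=247/255, Min=100/255, Δ=Max-Min=147/255
L = (Max+Min)/2 = (247+100)/510 = 347/510 = 0.68039… → L = 68.0%
L > 0.5 → S = Δ/(2-Max-Min) = 147/(510-247-100) = 147/163 = 0.90184… → S = 90.2%
(the 1/255 factors cancel in S and H, so raw channel differences can be used)
Max is G' → H = 60 × ((B-R)/Δ + 2) = 60 × ((110-100)/147 + 2)
  10/147 + 2 = 0.0680… + 2 = 2.0680…
  H = 60 × 2.0680… = 124.081…° → H = 124.1°
= HSL(124.1°, 90.2%, 68.0%)


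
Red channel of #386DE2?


Color: #386DE2
R = 38 = 56
G = 6D = 109
B = E2 = 226
Red = 56


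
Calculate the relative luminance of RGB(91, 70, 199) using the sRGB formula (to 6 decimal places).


Linearize each channel (sRGB transfer function): c = v/255; c_lin = c/12.92 if c ≤ 0.04045, else ((c+0.055)/1.055)^2.4
  R: 91/255 ≈ 0.356863 > 0.04045 → ((0.356863+0.055)/1.055)^2.4 ≈ 0.104616
  G: 70/255 ≈ 0.274510 > 0.04045 → ((0.274510+0.055)/1.055)^2.4 ≈ 0.061246
  B: 199/255 ≈ 0.780392 > 0.04045 → ((0.780392+0.055)/1.055)^2.4 ≈ 0.571125
R_lin = 0.104616, G_lin = 0.061246, B_lin = 0.571125
L = 0.2126×R + 0.7152×G + 0.0722×B
L = 0.2126×0.104616 + 0.7152×0.061246 + 0.0722×0.571125
L ≈ 0.107280


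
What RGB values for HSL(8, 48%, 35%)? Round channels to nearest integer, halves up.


H=8°, S=0.48, L=0.35
C = (1-|2L-1|)×S = (1-|-0.30|)×0.48 = 0.336
H' = H/60 = 8/60 ≈ 0.1333; X = C×(1-|H' mod 2 - 1|) = 0.0448
m = L - C/2 = 0.35 - 0.168 = 0.182
Sector ⌊H'⌋ = 0 → (R',G',B') = (0.336, 0.0448, 0.0)
RGB = ((R'+m)×255, (G'+m)×255, (B'+m)×255) = (132.09, 57.834, 46.41)
Round half up → RGB(132, 58, 46)


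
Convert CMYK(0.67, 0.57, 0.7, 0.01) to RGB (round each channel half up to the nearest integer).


R = 255 × (1-C) × (1-K) = 255 × 0.33 × 0.99 = 83.3085 → 83
G = 255 × (1-M) × (1-K) = 255 × 0.43 × 0.99 = 108.5535 → 109
B = 255 × (1-Y) × (1-K) = 255 × 0.30 × 0.99 = 75.735 → 76
= RGB(83, 109, 76)


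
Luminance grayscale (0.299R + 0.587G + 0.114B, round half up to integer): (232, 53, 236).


Gray = 0.299×R + 0.587×G + 0.114×B
Gray = 0.299×232 + 0.587×53 + 0.114×236
Gray = 69.368 + 31.111 + 26.904
Gray = 127.383 → round half up → 127
Gray = 127


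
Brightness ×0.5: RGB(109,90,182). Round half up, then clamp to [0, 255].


Multiply each channel by 0.5, round half up, clamp to [0, 255]
R: 109×0.5 = 54.5 → round → 55
G: 90×0.5 = 45
B: 182×0.5 = 91
= RGB(55, 45, 91)


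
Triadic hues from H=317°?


Triadic: equally spaced at 120° intervals
H1 = 317°
H2 = (317 + 120) mod 360 = 77°
H3 = (317 + 240) mod 360 = 197°
Triadic = 317°, 77°, 197°


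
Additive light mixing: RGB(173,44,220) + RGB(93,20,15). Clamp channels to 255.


Additive: each channel = min(255, C₁+C₂)
R: 173+93 = 266 → 255
G: 44+20 = 64 → 64
B: 220+15 = 235 → 235
= RGB(255, 64, 235)


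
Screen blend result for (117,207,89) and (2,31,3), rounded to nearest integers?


Screen: C = 255 - (255-A)×(255-B)/255, rounded to nearest integer
R: 255 - (255-117)×(255-2)/255 = 255 - 34914/255 ≈ 255 - 136.918 = 118.082 → 118
G: 255 - (255-207)×(255-31)/255 = 255 - 10752/255 ≈ 255 - 42.165 = 212.835 → 213
B: 255 - (255-89)×(255-3)/255 = 255 - 41832/255 ≈ 255 - 164.047 = 90.953 → 91
= RGB(118, 213, 91)


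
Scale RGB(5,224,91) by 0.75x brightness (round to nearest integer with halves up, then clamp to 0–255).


Multiply each channel by 0.75, round half up, clamp to [0, 255]
R: 5×0.75 = 3.75 → round → 4
G: 224×0.75 = 168
B: 91×0.75 = 68.25 → round → 68
= RGB(4, 168, 68)


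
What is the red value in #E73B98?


Color: #E73B98
R = E7 = 231
G = 3B = 59
B = 98 = 152
Red = 231


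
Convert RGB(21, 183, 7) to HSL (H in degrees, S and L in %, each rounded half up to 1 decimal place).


Normalize: R'=21/255≈0.0824, G'=183/255≈0.7176, B'=7/255≈0.0275
Max=183/255, Min=7/255, Δ=Max-Min=176/255
L = (Max+Min)/2 = (183+7)/510 = 190/510 = 0.37254… → L = 37.3%
L ≤ 0.5 → S = Δ/(Max+Min) = 176/(183+7) = 176/190 = 0.92631… → S = 92.6%
(the 1/255 factors cancel in S and H, so raw channel differences can be used)
Max is G' → H = 60 × ((B-R)/Δ + 2) = 60 × ((7-21)/176 + 2)
  -14/176 + 2 = -0.0795… + 2 = 1.9204…
  H = 60 × 1.9204… = 115.227…° → H = 115.2°
= HSL(115.2°, 92.6%, 37.3%)


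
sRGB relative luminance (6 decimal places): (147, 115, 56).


Linearize each channel (sRGB transfer function): c = v/255; c_lin = c/12.92 if c ≤ 0.04045, else ((c+0.055)/1.055)^2.4
  R: 147/255 ≈ 0.576471 > 0.04045 → ((0.576471+0.055)/1.055)^2.4 ≈ 0.291771
  G: 115/255 ≈ 0.450980 > 0.04045 → ((0.450980+0.055)/1.055)^2.4 ≈ 0.171441
  B: 56/255 ≈ 0.219608 > 0.04045 → ((0.219608+0.055)/1.055)^2.4 ≈ 0.039546
R_lin = 0.291771, G_lin = 0.171441, B_lin = 0.039546
L = 0.2126×R + 0.7152×G + 0.0722×B
L = 0.2126×0.291771 + 0.7152×0.171441 + 0.0722×0.039546
L ≈ 0.187500


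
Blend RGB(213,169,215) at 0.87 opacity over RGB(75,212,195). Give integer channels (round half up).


C = α×F + (1-α)×B, with 1-α = 0.13
R: 0.87×213 + 0.13×75 = 185.31 + 9.75 = 195.06 → 195
G: 0.87×169 + 0.13×212 = 147.03 + 27.56 = 174.59 → 175
B: 0.87×215 + 0.13×195 = 187.05 + 25.35 = 212.40 → 212
= RGB(195, 175, 212)


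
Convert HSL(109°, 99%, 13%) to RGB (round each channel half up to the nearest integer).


H=109°, S=0.99, L=0.13
C = (1-|2L-1|)×S = (1-|-0.74|)×0.99 = 0.2574
H' = H/60 = 109/60 ≈ 1.8167; X = C×(1-|H' mod 2 - 1|) = 0.04719
m = L - C/2 = 0.13 - 0.1287 = 0.0013
Sector ⌊H'⌋ = 1 → (R',G',B') = (0.04719, 0.2574, 0.0)
RGB = ((R'+m)×255, (G'+m)×255, (B'+m)×255) = (12.36495, 65.9685, 0.3315)
Round half up → RGB(12, 66, 0)


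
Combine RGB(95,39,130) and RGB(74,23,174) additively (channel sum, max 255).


Additive: each channel = min(255, C₁+C₂)
R: 95+74 = 169 → 169
G: 39+23 = 62 → 62
B: 130+174 = 304 → 255
= RGB(169, 62, 255)


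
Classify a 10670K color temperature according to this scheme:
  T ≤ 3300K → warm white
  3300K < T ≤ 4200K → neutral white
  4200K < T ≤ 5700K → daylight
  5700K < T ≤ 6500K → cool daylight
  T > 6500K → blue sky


Temperature: 10670K
10670K > 6500K → blue sky
Classification: blue sky


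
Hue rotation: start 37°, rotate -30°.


New hue = (H + rotation) mod 360
New hue = (37 -30) mod 360
= 7 mod 360
= 7°


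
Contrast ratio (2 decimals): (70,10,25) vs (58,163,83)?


Linearize each sRGB channel c=v/255: c/12.92 if c ≤ 0.04045 else ((c+0.055)/1.055)^2.4
L = 0.2126×R_lin + 0.7152×G_lin + 0.0722×B_lin
Color 1 (70,10,25):
  R=70: 70/255≈0.2745 > 0.04045 → ((0.2745+0.055)/1.055)^2.4 ≈ 0.06125
  G=10: 10/255≈0.0392 ≤ 0.04045 → 0.0392/12.92 ≈ 0.00304
  B=25: 25/255≈0.0980 > 0.04045 → ((0.0980+0.055)/1.055)^2.4 ≈ 0.00972
  L1 = 0.2126×0.06125 + 0.7152×0.00304 + 0.0722×0.00972 ≈ 0.01589
Color 2 (58,163,83):
  R=58: 58/255≈0.2275 > 0.04045 → ((0.2275+0.055)/1.055)^2.4 ≈ 0.04231
  G=163: 163/255≈0.6392 > 0.04045 → ((0.6392+0.055)/1.055)^2.4 ≈ 0.36625
  B=83: 83/255≈0.3255 > 0.04045 → ((0.3255+0.055)/1.055)^2.4 ≈ 0.08650
  L2 = 0.2126×0.04231 + 0.7152×0.36625 + 0.0722×0.08650 ≈ 0.27718
Lighter = 0.27718, Darker = 0.01589
Ratio = (L_lighter + 0.05) / (L_darker + 0.05)
Ratio = (0.27718 + 0.05) / (0.01589 + 0.05) = 0.32718 / 0.06589 ≈ 4.9653
Ratio ≈ 4.97:1
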